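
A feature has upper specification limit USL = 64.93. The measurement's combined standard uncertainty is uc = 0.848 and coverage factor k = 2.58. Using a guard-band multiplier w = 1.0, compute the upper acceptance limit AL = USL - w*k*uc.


U = k * uc = 2.58 * 0.848 = 2.18784
guard band g = w * U = 1.0 * 2.18784 = 2.18784
AL = USL - g = 64.93 - 2.18784
AL = 62.7422

62.7422


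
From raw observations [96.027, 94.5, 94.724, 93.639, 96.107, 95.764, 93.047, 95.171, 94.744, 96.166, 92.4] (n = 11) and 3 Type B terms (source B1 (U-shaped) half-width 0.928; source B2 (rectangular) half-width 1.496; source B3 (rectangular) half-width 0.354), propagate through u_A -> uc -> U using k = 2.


mean = (96.027 + 94.5 + 94.724 + 93.639 + 96.107 + 95.764 + 93.047 + 95.171 + 94.744 + 96.166 + 92.4) / 11 = 94.75354545
s = sqrt(sum((x - mean)^2)/(n-1)) = 1.2807332
u_A = s / sqrt(n) = 1.2807332 / sqrt(11) = 0.38615559
u_B1 = 0.928 / sqrt(2) = 0.65619509
u_B2 = 1.496 / sqrt(3) = 0.863716
u_B3 = 0.354 / sqrt(3) = 0.204382
uc = sqrt(0.38615559^2 + 0.65619509^2 + 0.863716^2 + 0.204382^2) = 1.1693953
U = k * uc = 2 * 1.1693953
U = 2.3388

2.3388


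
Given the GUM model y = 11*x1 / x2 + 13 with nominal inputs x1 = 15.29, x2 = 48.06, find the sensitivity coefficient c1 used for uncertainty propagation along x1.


y = 11*x1 / x2 + 13
dy/dx1 = 11/x2
Evaluate at x2 = 48.06: c1 = 11 / 48.06
c1 = 0.2289

0.2289


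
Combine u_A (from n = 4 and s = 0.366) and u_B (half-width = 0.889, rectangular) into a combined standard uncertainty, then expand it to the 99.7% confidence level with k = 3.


u_A = s / sqrt(n) = 0.366 / sqrt(4) = 0.183
u_B = half_width / sqrt(3) = 0.889 / sqrt(3) = 0.51326439
uc = sqrt(u_A^2 + u_B^2) = sqrt(0.183^2 + 0.51326439^2) = 0.54491223
U = k * uc = 3 * 0.54491223
U = 1.6347

1.6347


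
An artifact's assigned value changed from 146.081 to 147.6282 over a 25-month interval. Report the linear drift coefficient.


rate = (v2 - v1) / months
= (147.6282 - 146.081) / 25
= 1.5472 / 25
= 0.0619

0.0619


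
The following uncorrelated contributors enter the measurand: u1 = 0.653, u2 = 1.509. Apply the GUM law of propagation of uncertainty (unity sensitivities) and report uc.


uc = sqrt(0.653^2 + 1.509^2)
uc = sqrt(2.70349)
uc = 1.6442

1.6442


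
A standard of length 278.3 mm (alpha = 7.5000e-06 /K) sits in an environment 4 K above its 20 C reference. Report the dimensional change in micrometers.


dL = L * alpha * dT
= 278.3 * 7.5000e-06 * 4
= 0.0083490 mm
dL_um = 0.0083490 * 1000 = 8.3490 um

8.3490


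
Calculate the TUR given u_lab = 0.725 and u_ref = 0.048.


TUR = u_lab / u_ref
= 0.725 / 0.048
= 15.1042

15.1042


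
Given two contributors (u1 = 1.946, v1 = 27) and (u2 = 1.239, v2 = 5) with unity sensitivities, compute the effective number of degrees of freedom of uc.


uc = sqrt(u1^2 + u2^2) = sqrt(1.946^2 + 1.239^2) = 2.3069541
v_eff = uc^4 / (u1^4/v1 + u2^4/v2)
= 2.3069541^4 / (1.946^4/27 + 1.239^4/5)
= 28.32408 / 1.0024575
v_eff = 28.2546

28.2546


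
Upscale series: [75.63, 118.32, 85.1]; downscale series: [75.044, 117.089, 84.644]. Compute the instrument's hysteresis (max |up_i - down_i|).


|75.63 - 75.044| = 0.5860
|118.32 - 117.089| = 1.2310
|85.1 - 84.644| = 0.4560
hysteresis = max(diffs) = 1.2310

1.2310


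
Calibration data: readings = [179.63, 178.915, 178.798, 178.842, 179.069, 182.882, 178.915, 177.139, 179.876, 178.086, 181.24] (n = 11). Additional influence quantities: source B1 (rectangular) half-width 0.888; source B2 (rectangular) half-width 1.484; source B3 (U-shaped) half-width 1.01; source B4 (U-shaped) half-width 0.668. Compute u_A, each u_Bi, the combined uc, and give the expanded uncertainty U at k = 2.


mean = (179.63 + 178.915 + 178.798 + 178.842 + 179.069 + 182.882 + 178.915 + 177.139 + 179.876 + 178.086 + 181.24) / 11 = 179.3992727
s = sqrt(sum((x - mean)^2)/(n-1)) = 1.5453767
u_A = s / sqrt(n) = 1.5453767 / sqrt(11) = 0.46594861
u_B1 = 0.888 / sqrt(3) = 0.51268704
u_B2 = 1.484 / sqrt(3) = 0.8567878
u_B3 = 1.01 / sqrt(2) = 0.71417785
u_B4 = 0.668 / sqrt(2) = 0.47234733
uc = sqrt(0.46594861^2 + 0.51268704^2 + 0.8567878^2 + 0.71417785^2 + 0.47234733^2) = 1.3954223
U = k * uc = 2 * 1.3954223
U = 2.7908

2.7908


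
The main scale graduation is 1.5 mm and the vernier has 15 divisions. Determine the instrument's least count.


LC = MSD / n_div
= 1.5 / 15
= 0.1000

0.1000


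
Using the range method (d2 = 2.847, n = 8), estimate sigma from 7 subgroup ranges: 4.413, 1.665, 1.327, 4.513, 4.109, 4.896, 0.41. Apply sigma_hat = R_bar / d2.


R_bar = (4.413 + 1.665 + 1.327 + 4.513 + 4.109 + 4.896 + 0.41) / 7
R_bar = 21.333 / 7 = 3.0475714
sigma_hat = R_bar / d2 = 3.0475714 / 2.847 = 1.0705

1.0705


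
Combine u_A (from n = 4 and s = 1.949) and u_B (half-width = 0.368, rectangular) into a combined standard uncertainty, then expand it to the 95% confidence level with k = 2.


u_A = s / sqrt(n) = 1.949 / sqrt(4) = 0.9745
u_B = half_width / sqrt(3) = 0.368 / sqrt(3) = 0.2124649
uc = sqrt(u_A^2 + u_B^2) = sqrt(0.9745^2 + 0.2124649^2) = 0.99739239
U = k * uc = 2 * 0.99739239
U = 1.9948

1.9948


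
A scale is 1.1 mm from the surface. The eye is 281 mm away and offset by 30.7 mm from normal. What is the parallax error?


error = h * offset / d
= 1.1 * 30.7 / 281
= 0.1202

0.1202


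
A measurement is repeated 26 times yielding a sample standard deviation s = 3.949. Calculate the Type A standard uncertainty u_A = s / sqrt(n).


u_A = s / sqrt(n)
u_A = 3.949 / sqrt(26)
u_A = 3.949 / 5.0990195
u_A = 0.7745

0.7745


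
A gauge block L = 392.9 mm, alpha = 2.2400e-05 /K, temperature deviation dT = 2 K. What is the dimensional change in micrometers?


dL = L * alpha * dT
= 392.9 * 2.2400e-05 * 2
= 0.0176019 mm
dL_um = 0.0176019 * 1000 = 17.6019 um

17.6019


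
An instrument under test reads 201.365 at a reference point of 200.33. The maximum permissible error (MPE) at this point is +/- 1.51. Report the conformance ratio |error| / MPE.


e = indication - reference = 201.365 - 200.33 = 1.0350
|e| = 1.0350
ratio = |e| / MPE = 1.0350 / 1.51
ratio = 0.6854

0.6854


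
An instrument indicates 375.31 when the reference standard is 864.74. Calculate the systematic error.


Systematic error = measured - true
= 375.31 - 864.74
= -489.4300

-489.4300


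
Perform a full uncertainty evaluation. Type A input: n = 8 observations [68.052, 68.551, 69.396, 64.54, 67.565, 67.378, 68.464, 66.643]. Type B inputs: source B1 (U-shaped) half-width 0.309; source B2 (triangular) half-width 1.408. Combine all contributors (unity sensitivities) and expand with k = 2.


mean = (68.052 + 68.551 + 69.396 + 64.54 + 67.565 + 67.378 + 68.464 + 66.643) / 8 = 67.573625
s = sqrt(sum((x - mean)^2)/(n-1)) = 1.4834906
u_A = s / sqrt(n) = 1.4834906 / sqrt(8) = 0.52449313
u_B1 = 0.309 / sqrt(2) = 0.218496
u_B2 = 1.408 / sqrt(6) = 0.57481359
uc = sqrt(0.52449313^2 + 0.218496^2 + 0.57481359^2) = 0.80823524
U = k * uc = 2 * 0.80823524
U = 1.6165

1.6165


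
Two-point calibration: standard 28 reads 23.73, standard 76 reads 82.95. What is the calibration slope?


slope = (y2 - y1) / (x2 - x1)
= (82.95 - 23.73) / (76 - 28)
= 59.2200 / 48
= 1.2337

1.2337


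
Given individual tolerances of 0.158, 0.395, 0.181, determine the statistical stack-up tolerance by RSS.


RSS = sqrt(0.158^2 + 0.395^2 + 0.181^2)
= sqrt(0.21375)
= 0.4623

0.4623


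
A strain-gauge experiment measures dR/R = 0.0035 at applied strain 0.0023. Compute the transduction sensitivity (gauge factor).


GF = (dR/R) / epsilon
= 0.0035 / 0.0023
= 1.5217

1.5217


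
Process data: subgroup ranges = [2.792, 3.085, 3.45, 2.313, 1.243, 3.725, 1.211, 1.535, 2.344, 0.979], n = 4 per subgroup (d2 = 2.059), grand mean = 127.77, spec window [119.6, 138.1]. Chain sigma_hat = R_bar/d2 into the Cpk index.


R_bar = (2.792 + 3.085 + 3.45 + 2.313 + 1.243 + 3.725 + 1.211 + 1.535 + 2.344 + 0.979) / 10 = 2.2677
sigma = R_bar / d2 = 2.2677 / 2.059 = 1.1013599
Cp = (USL - LSL)/(6*sigma) = (138.1 - 119.6)/(6*1.1013599) = 2.7996
Cpu = (138.1 - 127.77)/(3*1.1013599) = 3.1264
Cpl = (127.77 - 119.6)/(3*1.1013599) = 2.4727
Cpk = min(Cpu, Cpl) = 2.4727

2.4727


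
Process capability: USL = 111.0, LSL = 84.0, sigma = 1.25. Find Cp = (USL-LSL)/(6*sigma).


Cp = (USL - LSL) / (6 * sigma)
= (111.0 - 84.0) / (6 * 1.25)
= 27.0000 / 7.5000
= 3.6000

3.6000


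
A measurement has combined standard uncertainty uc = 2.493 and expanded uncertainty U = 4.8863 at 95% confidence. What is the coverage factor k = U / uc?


k = U / uc
k = 4.8863 / 2.493
k = 1.96

1.96


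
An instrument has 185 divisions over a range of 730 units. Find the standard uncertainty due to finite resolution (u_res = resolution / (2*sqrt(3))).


resolution = range / divisions
resolution = 730 / 185 = 3.9459459
u_res = resolution / (2*sqrt(3))
u_res = 3.9459459 / 3.4641016
u_res = 1.1391

1.1391


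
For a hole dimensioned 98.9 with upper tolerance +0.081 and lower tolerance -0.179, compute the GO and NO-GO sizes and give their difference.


GO = nominal - lower_tol (smallest hole = maximum material condition)
GO = 98.9 - 0.179 = 98.721
NO-GO = nominal + upper_tol (largest hole = least material condition)
NO-GO = 98.9 + 0.081 = 98.981
spread = NO-GO - GO = 98.981 - 98.721 = 0.2600

0.2600


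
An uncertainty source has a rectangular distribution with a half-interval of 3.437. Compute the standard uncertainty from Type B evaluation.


u_B = half_width / sqrt(3)
u_B = 3.437 / 1.7320508
u_B = 1.9844

1.9844


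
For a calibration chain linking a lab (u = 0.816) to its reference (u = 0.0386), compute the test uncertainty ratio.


TUR = u_lab / u_ref
= 0.816 / 0.0386
= 21.1399

21.1399


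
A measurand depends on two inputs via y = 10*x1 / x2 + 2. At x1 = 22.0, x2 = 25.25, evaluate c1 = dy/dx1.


y = 10*x1 / x2 + 2
dy/dx1 = 10/x2
Evaluate at x2 = 25.25: c1 = 10 / 25.25
c1 = 0.3960

0.3960


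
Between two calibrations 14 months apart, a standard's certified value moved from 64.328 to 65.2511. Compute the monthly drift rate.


rate = (v2 - v1) / months
= (65.2511 - 64.328) / 14
= 0.9231 / 14
= 0.0659

0.0659


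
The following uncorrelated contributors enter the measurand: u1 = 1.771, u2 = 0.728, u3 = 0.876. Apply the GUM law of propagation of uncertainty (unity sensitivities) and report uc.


uc = sqrt(1.771^2 + 0.728^2 + 0.876^2)
uc = sqrt(4.433801)
uc = 2.1057

2.1057


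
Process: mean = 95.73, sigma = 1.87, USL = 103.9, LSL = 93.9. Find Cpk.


Cpu = (USL - mean) / (3*sigma) = (103.9 - 95.73) / (3*1.87) = 1.4563
Cpl = (mean - LSL) / (3*sigma) = (95.73 - 93.9) / (3*1.87) = 0.3262
Cpk = min(Cpu, Cpl) = 0.3262

0.3262


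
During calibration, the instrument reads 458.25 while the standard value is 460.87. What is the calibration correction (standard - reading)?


Correction = standard - reading
= 460.87 - 458.25
= 2.6200

2.6200


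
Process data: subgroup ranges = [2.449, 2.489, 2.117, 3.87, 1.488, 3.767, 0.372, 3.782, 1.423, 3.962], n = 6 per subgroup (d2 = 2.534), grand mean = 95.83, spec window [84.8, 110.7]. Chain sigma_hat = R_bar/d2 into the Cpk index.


R_bar = (2.449 + 2.489 + 2.117 + 3.87 + 1.488 + 3.767 + 0.372 + 3.782 + 1.423 + 3.962) / 10 = 2.5719
sigma = R_bar / d2 = 2.5719 / 2.534 = 1.0149566
Cp = (USL - LSL)/(6*sigma) = (110.7 - 84.8)/(6*1.0149566) = 4.2531
Cpu = (110.7 - 95.83)/(3*1.0149566) = 4.8836
Cpl = (95.83 - 84.8)/(3*1.0149566) = 3.6225
Cpk = min(Cpu, Cpl) = 3.6225

3.6225


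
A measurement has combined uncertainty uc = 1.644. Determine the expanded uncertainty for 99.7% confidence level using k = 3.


U = k * uc
U = 3 * 1.644
U = 4.9320

4.9320


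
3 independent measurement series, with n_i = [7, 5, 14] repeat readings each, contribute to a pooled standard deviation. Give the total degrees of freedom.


nu = sum_i (n_i - 1)
nu = ((7 - 1) + (5 - 1) + (14 - 1))
nu = 6 + 4 + 13
nu = 23

23


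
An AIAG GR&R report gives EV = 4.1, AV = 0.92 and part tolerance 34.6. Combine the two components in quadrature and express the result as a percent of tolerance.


GRR = sqrt(EV^2 + AV^2) = sqrt(4.1^2 + 0.92^2) = 4.2019519
%GRR = GRR / tol * 100 = 4.2019519 / 34.6 * 100
%GRR = 12.1444

12.1444


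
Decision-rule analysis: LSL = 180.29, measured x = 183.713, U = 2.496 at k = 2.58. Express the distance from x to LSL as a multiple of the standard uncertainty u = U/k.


u = U / k = 2.496 / 2.58 = 0.96744186
margin = |LSL - x| = |180.29 - 183.713| = 3.423
z = margin / u = 3.423 / 0.96744186
z = 3.5382

3.5382


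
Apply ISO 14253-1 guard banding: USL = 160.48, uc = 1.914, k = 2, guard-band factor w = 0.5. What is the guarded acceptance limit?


U = k * uc = 2 * 1.914 = 3.828
guard band g = w * U = 0.5 * 3.828 = 1.914
AL = USL - g = 160.48 - 1.914
AL = 158.5660

158.5660


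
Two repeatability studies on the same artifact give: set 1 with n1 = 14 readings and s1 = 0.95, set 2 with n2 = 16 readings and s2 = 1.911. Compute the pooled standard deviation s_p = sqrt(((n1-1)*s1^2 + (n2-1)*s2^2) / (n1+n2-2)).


s_p = sqrt(((n1-1)*s1^2 + (n2-1)*s2^2) / (n1+n2-2))
numerator = (14-1)*0.95^2 + (16-1)*1.911^2 = 11.7325 + 54.778815 = 66.511315
denominator = 14 + 16 - 2 = 28
s_p^2 = 66.511315 / 28 = 2.3754041
s_p = sqrt(2.3754041) = 1.5412

1.5412


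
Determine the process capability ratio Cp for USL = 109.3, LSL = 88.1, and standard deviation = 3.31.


Cp = (USL - LSL) / (6 * sigma)
= (109.3 - 88.1) / (6 * 3.31)
= 21.2000 / 19.8600
= 1.0675

1.0675


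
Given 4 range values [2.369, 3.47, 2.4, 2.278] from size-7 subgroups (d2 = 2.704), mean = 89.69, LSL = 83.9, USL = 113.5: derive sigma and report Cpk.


R_bar = (2.369 + 3.47 + 2.4 + 2.278) / 4 = 2.62925
sigma = R_bar / d2 = 2.62925 / 2.704 = 0.97235577
Cp = (USL - LSL)/(6*sigma) = (113.5 - 83.9)/(6*0.97235577) = 5.0736
Cpu = (113.5 - 89.69)/(3*0.97235577) = 8.1623
Cpl = (89.69 - 83.9)/(3*0.97235577) = 1.9849
Cpk = min(Cpu, Cpl) = 1.9849

1.9849


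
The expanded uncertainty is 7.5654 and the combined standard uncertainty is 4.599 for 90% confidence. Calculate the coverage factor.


k = U / uc
k = 7.5654 / 4.599
k = 1.645

1.645


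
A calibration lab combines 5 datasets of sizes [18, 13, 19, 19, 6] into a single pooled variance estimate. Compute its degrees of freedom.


nu = sum_i (n_i - 1)
nu = ((18 - 1) + (13 - 1) + (19 - 1) + (19 - 1) + (6 - 1))
nu = 17 + 12 + 18 + 18 + 5
nu = 70

70


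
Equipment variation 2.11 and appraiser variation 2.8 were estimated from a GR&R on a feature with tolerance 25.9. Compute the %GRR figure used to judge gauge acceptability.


GRR = sqrt(EV^2 + AV^2) = sqrt(2.11^2 + 2.8^2) = 3.5060091
%GRR = GRR / tol * 100 = 3.5060091 / 25.9 * 100
%GRR = 13.5367

13.5367


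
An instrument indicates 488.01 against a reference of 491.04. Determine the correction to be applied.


Correction = standard - reading
= 491.04 - 488.01
= 3.0300

3.0300


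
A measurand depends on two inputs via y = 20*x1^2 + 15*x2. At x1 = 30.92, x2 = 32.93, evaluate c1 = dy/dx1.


y = 20*x1^2 + 15*x2
dy/dx1 = 2*20*x1
Evaluate at x1 = 30.92: c1 = 40 * 30.92
c1 = 1236.8000

1236.8000


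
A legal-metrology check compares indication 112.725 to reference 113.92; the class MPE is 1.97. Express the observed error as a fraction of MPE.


e = indication - reference = 112.725 - 113.92 = -1.1950
|e| = 1.1950
ratio = |e| / MPE = 1.1950 / 1.97
ratio = 0.6066

0.6066


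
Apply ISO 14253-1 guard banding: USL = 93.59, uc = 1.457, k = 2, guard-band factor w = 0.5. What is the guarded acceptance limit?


U = k * uc = 2 * 1.457 = 2.914
guard band g = w * U = 0.5 * 2.914 = 1.457
AL = USL - g = 93.59 - 1.457
AL = 92.1330

92.1330


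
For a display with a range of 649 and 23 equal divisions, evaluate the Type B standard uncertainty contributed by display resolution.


resolution = range / divisions
resolution = 649 / 23 = 28.217391
u_res = resolution / (2*sqrt(3))
u_res = 28.217391 / 3.4641016
u_res = 8.1457

8.1457


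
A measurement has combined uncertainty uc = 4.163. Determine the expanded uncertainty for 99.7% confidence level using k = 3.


U = k * uc
U = 3 * 4.163
U = 12.4890

12.4890


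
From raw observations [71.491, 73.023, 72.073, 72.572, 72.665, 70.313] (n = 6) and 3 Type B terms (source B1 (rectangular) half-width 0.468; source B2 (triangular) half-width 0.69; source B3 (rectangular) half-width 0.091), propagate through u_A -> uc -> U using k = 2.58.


mean = (71.491 + 73.023 + 72.073 + 72.572 + 72.665 + 70.313) / 6 = 72.02283333
s = sqrt(sum((x - mean)^2)/(n-1)) = 0.99228915
u_A = s / sqrt(n) = 0.99228915 / sqrt(6) = 0.40510035
u_B1 = 0.468 / sqrt(3) = 0.27019993
u_B2 = 0.69 / sqrt(6) = 0.28169132
u_B3 = 0.091 / sqrt(3) = 0.052538874
uc = sqrt(0.40510035^2 + 0.27019993^2 + 0.28169132^2 + 0.052538874^2) = 0.56499967
U = k * uc = 2.58 * 0.56499967
U = 1.4577

1.4577


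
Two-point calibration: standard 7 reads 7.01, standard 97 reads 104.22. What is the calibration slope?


slope = (y2 - y1) / (x2 - x1)
= (104.22 - 7.01) / (97 - 7)
= 97.2100 / 90
= 1.0801

1.0801


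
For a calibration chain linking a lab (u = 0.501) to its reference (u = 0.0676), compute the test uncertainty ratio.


TUR = u_lab / u_ref
= 0.501 / 0.0676
= 7.4112

7.4112


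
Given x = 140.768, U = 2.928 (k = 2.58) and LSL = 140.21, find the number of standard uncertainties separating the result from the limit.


u = U / k = 2.928 / 2.58 = 1.1348837
margin = |LSL - x| = |140.21 - 140.768| = 0.558
z = margin / u = 0.558 / 1.1348837
z = 0.4917

0.4917


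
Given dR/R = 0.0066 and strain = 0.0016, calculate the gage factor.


GF = (dR/R) / epsilon
= 0.0066 / 0.0016
= 4.1250

4.1250


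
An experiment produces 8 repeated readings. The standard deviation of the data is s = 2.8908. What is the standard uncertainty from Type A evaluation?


u_A = s / sqrt(n)
u_A = 2.8908 / sqrt(8)
u_A = 2.8908 / 2.8284271
u_A = 1.0221

1.0221


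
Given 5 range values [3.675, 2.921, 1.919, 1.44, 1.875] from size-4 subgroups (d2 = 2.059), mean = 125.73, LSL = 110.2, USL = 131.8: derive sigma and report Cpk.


R_bar = (3.675 + 2.921 + 1.919 + 1.44 + 1.875) / 5 = 2.366
sigma = R_bar / d2 = 2.366 / 2.059 = 1.1491015
Cp = (USL - LSL)/(6*sigma) = (131.8 - 110.2)/(6*1.1491015) = 3.1329
Cpu = (131.8 - 125.73)/(3*1.1491015) = 1.7608
Cpl = (125.73 - 110.2)/(3*1.1491015) = 4.5050
Cpk = min(Cpu, Cpl) = 1.7608

1.7608


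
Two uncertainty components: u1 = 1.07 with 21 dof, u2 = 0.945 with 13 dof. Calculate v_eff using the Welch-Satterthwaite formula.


uc = sqrt(u1^2 + u2^2) = sqrt(1.07^2 + 0.945^2) = 1.4275591
v_eff = uc^4 / (u1^4/v1 + u2^4/v2)
= 1.4275591^4 / (1.07^4/21 + 0.945^4/13)
= 4.1531382 / 0.12376452
v_eff = 33.5568

33.5568


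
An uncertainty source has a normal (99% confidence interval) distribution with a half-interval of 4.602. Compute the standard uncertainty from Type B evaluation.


u_B = half_width / 2.576
u_B = 4.602 / 2.576
u_B = 1.7865

1.7865


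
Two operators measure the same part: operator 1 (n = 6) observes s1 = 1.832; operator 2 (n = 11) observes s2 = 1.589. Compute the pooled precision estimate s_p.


s_p = sqrt(((n1-1)*s1^2 + (n2-1)*s2^2) / (n1+n2-2))
numerator = (6-1)*1.832^2 + (11-1)*1.589^2 = 16.78112 + 25.24921 = 42.03033
denominator = 6 + 11 - 2 = 15
s_p^2 = 42.03033 / 15 = 2.802022
s_p = sqrt(2.802022) = 1.6739

1.6739


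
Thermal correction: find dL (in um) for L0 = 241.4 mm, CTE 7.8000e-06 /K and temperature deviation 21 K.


dL = L * alpha * dT
= 241.4 * 7.8000e-06 * 21
= 0.0395413 mm
dL_um = 0.0395413 * 1000 = 39.5413 um

39.5413


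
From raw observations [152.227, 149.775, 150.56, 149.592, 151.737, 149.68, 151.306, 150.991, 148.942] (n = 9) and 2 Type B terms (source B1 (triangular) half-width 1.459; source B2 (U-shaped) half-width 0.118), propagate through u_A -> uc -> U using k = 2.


mean = (152.227 + 149.775 + 150.56 + 149.592 + 151.737 + 149.68 + 151.306 + 150.991 + 148.942) / 9 = 150.5344444
s = sqrt(sum((x - mean)^2)/(n-1)) = 1.1094024
u_A = s / sqrt(n) = 1.1094024 / sqrt(9) = 0.3698008
u_B1 = 1.459 / sqrt(6) = 0.59563426
u_B2 = 0.118 / sqrt(2) = 0.0834386
uc = sqrt(0.3698008^2 + 0.59563426^2 + 0.0834386^2) = 0.70604164
U = k * uc = 2 * 0.70604164
U = 1.4121

1.4121


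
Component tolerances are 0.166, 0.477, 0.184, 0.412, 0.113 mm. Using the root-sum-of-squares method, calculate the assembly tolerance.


RSS = sqrt(0.166^2 + 0.477^2 + 0.184^2 + 0.412^2 + 0.113^2)
= sqrt(0.471454)
= 0.6866

0.6866


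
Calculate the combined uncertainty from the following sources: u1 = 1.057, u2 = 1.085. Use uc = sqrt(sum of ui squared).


uc = sqrt(1.057^2 + 1.085^2)
uc = sqrt(2.294474)
uc = 1.5148

1.5148


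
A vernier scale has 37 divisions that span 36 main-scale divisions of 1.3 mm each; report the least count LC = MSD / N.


LC = MSD / n_div
= 1.3 / 37
= 0.0351

0.0351


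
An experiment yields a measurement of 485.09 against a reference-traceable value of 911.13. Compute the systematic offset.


Systematic error = measured - true
= 485.09 - 911.13
= -426.0400

-426.0400


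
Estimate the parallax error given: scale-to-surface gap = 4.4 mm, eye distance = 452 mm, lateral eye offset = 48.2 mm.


error = h * offset / d
= 4.4 * 48.2 / 452
= 0.4692

0.4692


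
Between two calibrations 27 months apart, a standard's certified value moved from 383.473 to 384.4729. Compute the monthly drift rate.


rate = (v2 - v1) / months
= (384.4729 - 383.473) / 27
= 0.9999 / 27
= 0.0370

0.0370


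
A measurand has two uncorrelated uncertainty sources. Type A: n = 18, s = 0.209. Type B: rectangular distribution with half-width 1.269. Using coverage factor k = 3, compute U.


u_A = s / sqrt(n) = 0.209 / sqrt(18) = 0.049261772
u_B = half_width / sqrt(3) = 1.269 / sqrt(3) = 0.73265749
uc = sqrt(u_A^2 + u_B^2) = sqrt(0.049261772^2 + 0.73265749^2) = 0.73431173
U = k * uc = 3 * 0.73431173
U = 2.2029

2.2029


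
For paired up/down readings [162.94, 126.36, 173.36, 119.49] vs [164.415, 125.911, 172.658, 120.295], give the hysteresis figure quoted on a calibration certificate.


|162.94 - 164.415| = 1.4750
|126.36 - 125.911| = 0.4490
|173.36 - 172.658| = 0.7020
|119.49 - 120.295| = 0.8050
hysteresis = max(diffs) = 1.4750

1.4750


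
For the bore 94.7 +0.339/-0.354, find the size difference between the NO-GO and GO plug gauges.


GO = nominal - lower_tol (smallest hole = maximum material condition)
GO = 94.7 - 0.354 = 94.346
NO-GO = nominal + upper_tol (largest hole = least material condition)
NO-GO = 94.7 + 0.339 = 95.039
spread = NO-GO - GO = 95.039 - 94.346 = 0.6930

0.6930


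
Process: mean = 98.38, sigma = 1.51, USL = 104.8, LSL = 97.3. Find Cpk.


Cpu = (USL - mean) / (3*sigma) = (104.8 - 98.38) / (3*1.51) = 1.4172
Cpl = (mean - LSL) / (3*sigma) = (98.38 - 97.3) / (3*1.51) = 0.2384
Cpk = min(Cpu, Cpl) = 0.2384

0.2384


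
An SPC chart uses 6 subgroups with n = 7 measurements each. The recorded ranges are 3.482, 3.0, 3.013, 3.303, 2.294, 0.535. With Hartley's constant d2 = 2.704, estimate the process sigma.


R_bar = (3.482 + 3.0 + 3.013 + 3.303 + 2.294 + 0.535) / 6
R_bar = 15.627 / 6 = 2.6045
sigma_hat = R_bar / d2 = 2.6045 / 2.704 = 0.9632

0.9632


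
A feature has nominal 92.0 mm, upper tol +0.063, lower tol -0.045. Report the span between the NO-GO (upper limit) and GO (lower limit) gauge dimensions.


GO = nominal - lower_tol (smallest hole = maximum material condition)
GO = 92.0 - 0.045 = 91.955
NO-GO = nominal + upper_tol (largest hole = least material condition)
NO-GO = 92.0 + 0.063 = 92.063
spread = NO-GO - GO = 92.063 - 91.955 = 0.1080

0.1080


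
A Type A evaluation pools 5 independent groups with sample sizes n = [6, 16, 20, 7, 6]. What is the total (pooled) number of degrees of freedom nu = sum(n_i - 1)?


nu = sum_i (n_i - 1)
nu = ((6 - 1) + (16 - 1) + (20 - 1) + (7 - 1) + (6 - 1))
nu = 5 + 15 + 19 + 6 + 5
nu = 50

50


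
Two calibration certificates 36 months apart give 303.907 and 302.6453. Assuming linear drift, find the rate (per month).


rate = (v2 - v1) / months
= (302.6453 - 303.907) / 36
= -1.2617 / 36
= -0.0350

-0.0350


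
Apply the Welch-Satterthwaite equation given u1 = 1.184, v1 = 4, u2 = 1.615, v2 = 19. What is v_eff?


uc = sqrt(u1^2 + u2^2) = sqrt(1.184^2 + 1.615^2) = 2.0025187
v_eff = uc^4 / (u1^4/v1 + u2^4/v2)
= 2.0025187^4 / (1.184^4/4 + 1.615^4/19)
= 16.080751 / 0.84934415
v_eff = 18.9331

18.9331


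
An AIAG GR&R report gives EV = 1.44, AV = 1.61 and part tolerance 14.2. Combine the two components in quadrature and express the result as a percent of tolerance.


GRR = sqrt(EV^2 + AV^2) = sqrt(1.44^2 + 1.61^2) = 2.1600231
%GRR = GRR / tol * 100 = 2.1600231 / 14.2 * 100
%GRR = 15.2114

15.2114


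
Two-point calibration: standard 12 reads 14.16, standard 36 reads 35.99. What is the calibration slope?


slope = (y2 - y1) / (x2 - x1)
= (35.99 - 14.16) / (36 - 12)
= 21.8300 / 24
= 0.9096

0.9096


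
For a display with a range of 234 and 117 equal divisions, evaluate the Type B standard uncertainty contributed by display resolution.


resolution = range / divisions
resolution = 234 / 117 = 2
u_res = resolution / (2*sqrt(3))
u_res = 2 / 3.4641016
u_res = 0.5774

0.5774


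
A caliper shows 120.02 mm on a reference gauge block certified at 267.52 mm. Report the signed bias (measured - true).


Systematic error = measured - true
= 120.02 - 267.52
= -147.5000

-147.5000


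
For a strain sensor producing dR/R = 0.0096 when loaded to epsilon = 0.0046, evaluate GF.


GF = (dR/R) / epsilon
= 0.0096 / 0.0046
= 2.0870

2.0870


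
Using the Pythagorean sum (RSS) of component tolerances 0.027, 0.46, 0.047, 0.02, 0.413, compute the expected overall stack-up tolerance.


RSS = sqrt(0.027^2 + 0.46^2 + 0.047^2 + 0.02^2 + 0.413^2)
= sqrt(0.385507)
= 0.6209

0.6209


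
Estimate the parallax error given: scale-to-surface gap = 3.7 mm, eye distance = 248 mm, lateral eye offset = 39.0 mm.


error = h * offset / d
= 3.7 * 39.0 / 248
= 0.5819

0.5819


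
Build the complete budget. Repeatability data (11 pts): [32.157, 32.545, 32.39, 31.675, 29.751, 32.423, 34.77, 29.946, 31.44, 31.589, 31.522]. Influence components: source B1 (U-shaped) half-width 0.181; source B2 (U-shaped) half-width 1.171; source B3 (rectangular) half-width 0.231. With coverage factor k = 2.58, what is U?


mean = (32.157 + 32.545 + 32.39 + 31.675 + 29.751 + 32.423 + 34.77 + 29.946 + 31.44 + 31.589 + 31.522) / 11 = 31.83709091
s = sqrt(sum((x - mean)^2)/(n-1)) = 1.3463735
u_A = s / sqrt(n) = 1.3463735 / sqrt(11) = 0.40594688
u_B1 = 0.181 / sqrt(2) = 0.12798633
u_B2 = 1.171 / sqrt(2) = 0.82802204
u_B3 = 0.231 / sqrt(3) = 0.13336791
uc = sqrt(0.40594688^2 + 0.12798633^2 + 0.82802204^2 + 0.13336791^2) = 0.94052159
U = k * uc = 2.58 * 0.94052159
U = 2.4265

2.4265


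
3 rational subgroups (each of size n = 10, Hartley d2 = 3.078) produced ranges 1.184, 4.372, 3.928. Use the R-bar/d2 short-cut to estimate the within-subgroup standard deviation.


R_bar = (1.184 + 4.372 + 3.928) / 3
R_bar = 9.484 / 3 = 3.1613333
sigma_hat = R_bar / d2 = 3.1613333 / 3.078 = 1.0271

1.0271


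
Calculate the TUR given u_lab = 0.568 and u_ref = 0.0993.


TUR = u_lab / u_ref
= 0.568 / 0.0993
= 5.7200

5.7200


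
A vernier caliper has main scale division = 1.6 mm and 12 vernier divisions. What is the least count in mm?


LC = MSD / n_div
= 1.6 / 12
= 0.1333

0.1333


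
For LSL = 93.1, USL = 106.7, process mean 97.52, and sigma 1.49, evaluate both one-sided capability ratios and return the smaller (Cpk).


Cpu = (USL - mean) / (3*sigma) = (106.7 - 97.52) / (3*1.49) = 2.0537
Cpl = (mean - LSL) / (3*sigma) = (97.52 - 93.1) / (3*1.49) = 0.9888
Cpk = min(Cpu, Cpl) = 0.9888

0.9888


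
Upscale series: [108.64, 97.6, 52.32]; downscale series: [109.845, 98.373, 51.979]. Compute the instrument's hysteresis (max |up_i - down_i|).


|108.64 - 109.845| = 1.2050
|97.6 - 98.373| = 0.7730
|52.32 - 51.979| = 0.3410
hysteresis = max(diffs) = 1.2050

1.2050


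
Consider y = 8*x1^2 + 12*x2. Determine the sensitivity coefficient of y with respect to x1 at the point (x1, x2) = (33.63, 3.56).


y = 8*x1^2 + 12*x2
dy/dx1 = 2*8*x1
Evaluate at x1 = 33.63: c1 = 16 * 33.63
c1 = 538.0800

538.0800


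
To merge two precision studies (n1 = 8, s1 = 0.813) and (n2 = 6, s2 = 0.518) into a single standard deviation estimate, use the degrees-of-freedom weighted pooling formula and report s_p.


s_p = sqrt(((n1-1)*s1^2 + (n2-1)*s2^2) / (n1+n2-2))
numerator = (8-1)*0.813^2 + (6-1)*0.518^2 = 4.626783 + 1.34162 = 5.968403
denominator = 8 + 6 - 2 = 12
s_p^2 = 5.968403 / 12 = 0.49736692
s_p = sqrt(0.49736692) = 0.7052

0.7052


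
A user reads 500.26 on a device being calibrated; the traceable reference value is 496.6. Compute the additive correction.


Correction = standard - reading
= 496.6 - 500.26
= -3.6600

-3.6600


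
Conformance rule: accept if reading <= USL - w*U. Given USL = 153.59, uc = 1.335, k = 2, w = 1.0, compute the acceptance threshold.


U = k * uc = 2 * 1.335 = 2.67
guard band g = w * U = 1.0 * 2.67 = 2.67
AL = USL - g = 153.59 - 2.67
AL = 150.9200

150.9200


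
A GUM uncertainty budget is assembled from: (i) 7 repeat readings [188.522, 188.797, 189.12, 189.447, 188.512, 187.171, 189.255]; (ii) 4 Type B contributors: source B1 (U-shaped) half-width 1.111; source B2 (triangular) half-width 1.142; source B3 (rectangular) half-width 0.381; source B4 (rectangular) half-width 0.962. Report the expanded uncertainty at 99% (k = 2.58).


mean = (188.522 + 188.797 + 189.12 + 189.447 + 188.512 + 187.171 + 189.255) / 7 = 188.6891429
s = sqrt(sum((x - mean)^2)/(n-1)) = 0.75893422
u_A = s / sqrt(n) = 0.75893422 / sqrt(7) = 0.28685017
u_B1 = 1.111 / sqrt(2) = 0.78559563
u_B2 = 1.142 / sqrt(6) = 0.46621955
u_B3 = 0.381 / sqrt(3) = 0.21997045
u_B4 = 0.962 / sqrt(3) = 0.55541096
uc = sqrt(0.28685017^2 + 0.78559563^2 + 0.46621955^2 + 0.21997045^2 + 0.55541096^2) = 1.128571
U = k * uc = 2.58 * 1.128571
U = 2.9117

2.9117


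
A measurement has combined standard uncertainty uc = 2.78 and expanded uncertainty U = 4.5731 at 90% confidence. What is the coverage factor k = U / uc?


k = U / uc
k = 4.5731 / 2.78
k = 1.645

1.645


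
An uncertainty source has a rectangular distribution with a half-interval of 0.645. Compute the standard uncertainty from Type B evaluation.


u_B = half_width / sqrt(3)
u_B = 0.645 / 1.7320508
u_B = 0.3724

0.3724


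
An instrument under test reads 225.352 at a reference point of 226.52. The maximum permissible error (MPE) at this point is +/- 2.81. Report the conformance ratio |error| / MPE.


e = indication - reference = 225.352 - 226.52 = -1.1680
|e| = 1.1680
ratio = |e| / MPE = 1.1680 / 2.81
ratio = 0.4157

0.4157


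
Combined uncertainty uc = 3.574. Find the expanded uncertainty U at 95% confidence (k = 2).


U = k * uc
U = 2 * 3.574
U = 7.1480

7.1480


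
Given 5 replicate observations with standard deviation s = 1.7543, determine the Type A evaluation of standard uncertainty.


u_A = s / sqrt(n)
u_A = 1.7543 / sqrt(5)
u_A = 1.7543 / 2.236068
u_A = 0.7845

0.7845


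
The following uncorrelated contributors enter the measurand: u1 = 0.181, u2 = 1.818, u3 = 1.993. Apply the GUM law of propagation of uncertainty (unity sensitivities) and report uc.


uc = sqrt(0.181^2 + 1.818^2 + 1.993^2)
uc = sqrt(7.309934)
uc = 2.7037

2.7037


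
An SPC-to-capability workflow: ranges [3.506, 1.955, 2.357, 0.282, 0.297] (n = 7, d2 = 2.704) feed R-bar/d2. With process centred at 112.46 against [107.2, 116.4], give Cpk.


R_bar = (3.506 + 1.955 + 2.357 + 0.282 + 0.297) / 5 = 1.6794
sigma = R_bar / d2 = 1.6794 / 2.704 = 0.62107988
Cp = (USL - LSL)/(6*sigma) = (116.4 - 107.2)/(6*0.62107988) = 2.4688
Cpu = (116.4 - 112.46)/(3*0.62107988) = 2.1146
Cpl = (112.46 - 107.2)/(3*0.62107988) = 2.8230
Cpk = min(Cpu, Cpl) = 2.1146

2.1146


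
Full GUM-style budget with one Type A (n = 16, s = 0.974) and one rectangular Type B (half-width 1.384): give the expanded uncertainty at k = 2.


u_A = s / sqrt(n) = 0.974 / sqrt(16) = 0.2435
u_B = half_width / sqrt(3) = 1.384 / sqrt(3) = 0.79905277
uc = sqrt(u_A^2 + u_B^2) = sqrt(0.2435^2 + 0.79905277^2) = 0.83533082
U = k * uc = 2 * 0.83533082
U = 1.6707

1.6707


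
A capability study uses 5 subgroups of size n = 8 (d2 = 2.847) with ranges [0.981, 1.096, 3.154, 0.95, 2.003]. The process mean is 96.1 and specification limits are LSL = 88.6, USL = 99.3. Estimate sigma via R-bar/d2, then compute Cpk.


R_bar = (0.981 + 1.096 + 3.154 + 0.95 + 2.003) / 5 = 1.6368
sigma = R_bar / d2 = 1.6368 / 2.847 = 0.57492097
Cp = (USL - LSL)/(6*sigma) = (99.3 - 88.6)/(6*0.57492097) = 3.1019
Cpu = (99.3 - 96.1)/(3*0.57492097) = 1.8553
Cpl = (96.1 - 88.6)/(3*0.57492097) = 4.3484
Cpk = min(Cpu, Cpl) = 1.8553

1.8553


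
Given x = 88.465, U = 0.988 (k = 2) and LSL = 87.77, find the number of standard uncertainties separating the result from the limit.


u = U / k = 0.988 / 2 = 0.494
margin = |LSL - x| = |87.77 - 88.465| = 0.695
z = margin / u = 0.695 / 0.494
z = 1.4069

1.4069


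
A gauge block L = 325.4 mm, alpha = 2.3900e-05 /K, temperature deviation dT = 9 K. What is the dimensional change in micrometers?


dL = L * alpha * dT
= 325.4 * 2.3900e-05 * 9
= 0.0699935 mm
dL_um = 0.0699935 * 1000 = 69.9935 um

69.9935


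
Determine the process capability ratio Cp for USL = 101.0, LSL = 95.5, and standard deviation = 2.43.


Cp = (USL - LSL) / (6 * sigma)
= (101.0 - 95.5) / (6 * 2.43)
= 5.5000 / 14.5800
= 0.3772

0.3772


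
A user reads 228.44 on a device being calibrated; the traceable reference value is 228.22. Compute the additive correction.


Correction = standard - reading
= 228.22 - 228.44
= -0.2200

-0.2200


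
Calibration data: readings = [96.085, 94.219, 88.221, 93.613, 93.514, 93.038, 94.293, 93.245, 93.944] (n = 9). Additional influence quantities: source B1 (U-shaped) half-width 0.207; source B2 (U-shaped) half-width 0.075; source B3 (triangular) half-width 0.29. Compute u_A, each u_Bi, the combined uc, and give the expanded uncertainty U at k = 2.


mean = (96.085 + 94.219 + 88.221 + 93.613 + 93.514 + 93.038 + 94.293 + 93.245 + 93.944) / 9 = 93.35244444
s = sqrt(sum((x - mean)^2)/(n-1)) = 2.1209813
u_A = s / sqrt(n) = 2.1209813 / sqrt(9) = 0.70699377
u_B1 = 0.207 / sqrt(2) = 0.1463711
u_B2 = 0.075 / sqrt(2) = 0.053033009
u_B3 = 0.29 / sqrt(6) = 0.118392
uc = sqrt(0.70699377^2 + 0.1463711^2 + 0.053033009^2 + 0.118392^2) = 0.73354881
U = k * uc = 2 * 0.73354881
U = 1.4671

1.4671


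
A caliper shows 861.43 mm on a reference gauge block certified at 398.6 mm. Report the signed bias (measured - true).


Systematic error = measured - true
= 861.43 - 398.6
= 462.8300

462.8300


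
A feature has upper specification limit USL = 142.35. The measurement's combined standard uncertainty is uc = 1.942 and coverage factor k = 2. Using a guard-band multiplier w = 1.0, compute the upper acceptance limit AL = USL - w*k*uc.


U = k * uc = 2 * 1.942 = 3.884
guard band g = w * U = 1.0 * 3.884 = 3.884
AL = USL - g = 142.35 - 3.884
AL = 138.4660

138.4660


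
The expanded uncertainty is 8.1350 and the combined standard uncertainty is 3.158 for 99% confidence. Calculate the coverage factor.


k = U / uc
k = 8.1350 / 3.158
k = 2.576

2.576


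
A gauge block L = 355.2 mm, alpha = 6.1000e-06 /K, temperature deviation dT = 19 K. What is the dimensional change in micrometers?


dL = L * alpha * dT
= 355.2 * 6.1000e-06 * 19
= 0.0411677 mm
dL_um = 0.0411677 * 1000 = 41.1677 um

41.1677


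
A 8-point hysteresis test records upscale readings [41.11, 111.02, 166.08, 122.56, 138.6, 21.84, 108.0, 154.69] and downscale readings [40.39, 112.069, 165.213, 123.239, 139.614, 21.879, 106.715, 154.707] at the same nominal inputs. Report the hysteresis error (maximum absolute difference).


|41.11 - 40.39| = 0.7200
|111.02 - 112.069| = 1.0490
|166.08 - 165.213| = 0.8670
|122.56 - 123.239| = 0.6790
|138.6 - 139.614| = 1.0140
|21.84 - 21.879| = 0.0390
|108.0 - 106.715| = 1.2850
|154.69 - 154.707| = 0.0170
hysteresis = max(diffs) = 1.2850

1.2850


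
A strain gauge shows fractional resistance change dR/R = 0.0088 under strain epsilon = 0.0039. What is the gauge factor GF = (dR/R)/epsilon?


GF = (dR/R) / epsilon
= 0.0088 / 0.0039
= 2.2564

2.2564


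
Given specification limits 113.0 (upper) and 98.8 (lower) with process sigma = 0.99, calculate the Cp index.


Cp = (USL - LSL) / (6 * sigma)
= (113.0 - 98.8) / (6 * 0.99)
= 14.2000 / 5.9400
= 2.3906

2.3906


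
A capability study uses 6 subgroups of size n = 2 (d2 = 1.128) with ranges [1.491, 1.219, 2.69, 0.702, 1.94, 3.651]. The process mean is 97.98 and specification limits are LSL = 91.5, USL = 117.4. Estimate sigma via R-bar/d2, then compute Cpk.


R_bar = (1.491 + 1.219 + 2.69 + 0.702 + 1.94 + 3.651) / 6 = 1.9488333
sigma = R_bar / d2 = 1.9488333 / 1.128 = 1.7276891
Cp = (USL - LSL)/(6*sigma) = (117.4 - 91.5)/(6*1.7276891) = 2.4985
Cpu = (117.4 - 97.98)/(3*1.7276891) = 3.7468
Cpl = (97.98 - 91.5)/(3*1.7276891) = 1.2502
Cpk = min(Cpu, Cpl) = 1.2502

1.2502


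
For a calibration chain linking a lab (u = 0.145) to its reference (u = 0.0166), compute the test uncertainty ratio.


TUR = u_lab / u_ref
= 0.145 / 0.0166
= 8.7349

8.7349


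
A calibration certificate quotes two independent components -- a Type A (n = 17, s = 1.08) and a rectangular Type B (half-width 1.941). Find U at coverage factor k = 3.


u_A = s / sqrt(n) = 1.08 / sqrt(17) = 0.26193848
u_B = half_width / sqrt(3) = 1.941 / sqrt(3) = 1.1206369
uc = sqrt(u_A^2 + u_B^2) = sqrt(0.26193848^2 + 1.1206369^2) = 1.1508427
U = k * uc = 3 * 1.1508427
U = 3.4525

3.4525


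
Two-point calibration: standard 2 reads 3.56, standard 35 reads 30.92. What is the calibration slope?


slope = (y2 - y1) / (x2 - x1)
= (30.92 - 3.56) / (35 - 2)
= 27.3600 / 33
= 0.8291

0.8291


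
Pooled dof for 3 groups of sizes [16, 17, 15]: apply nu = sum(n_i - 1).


nu = sum_i (n_i - 1)
nu = ((16 - 1) + (17 - 1) + (15 - 1))
nu = 15 + 16 + 14
nu = 45

45


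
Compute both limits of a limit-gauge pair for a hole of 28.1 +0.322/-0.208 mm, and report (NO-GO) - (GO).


GO = nominal - lower_tol (smallest hole = maximum material condition)
GO = 28.1 - 0.208 = 27.892
NO-GO = nominal + upper_tol (largest hole = least material condition)
NO-GO = 28.1 + 0.322 = 28.422
spread = NO-GO - GO = 28.422 - 27.892 = 0.5300

0.5300


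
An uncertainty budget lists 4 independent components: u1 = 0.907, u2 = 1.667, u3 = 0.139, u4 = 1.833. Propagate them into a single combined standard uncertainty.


uc = sqrt(0.907^2 + 1.667^2 + 0.139^2 + 1.833^2)
uc = sqrt(6.980748)
uc = 2.6421

2.6421


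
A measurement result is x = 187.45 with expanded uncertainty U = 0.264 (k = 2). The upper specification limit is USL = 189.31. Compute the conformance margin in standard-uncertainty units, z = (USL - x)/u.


u = U / k = 0.264 / 2 = 0.132
margin = |USL - x| = |189.31 - 187.45| = 1.86
z = margin / u = 1.86 / 0.132
z = 14.0909

14.0909


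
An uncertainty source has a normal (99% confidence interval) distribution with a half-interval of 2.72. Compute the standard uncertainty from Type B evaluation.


u_B = half_width / 2.576
u_B = 2.72 / 2.576
u_B = 1.0559

1.0559


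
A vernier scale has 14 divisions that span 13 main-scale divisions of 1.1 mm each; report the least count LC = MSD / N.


LC = MSD / n_div
= 1.1 / 14
= 0.0786

0.0786


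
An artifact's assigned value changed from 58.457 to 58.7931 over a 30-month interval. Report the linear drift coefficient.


rate = (v2 - v1) / months
= (58.7931 - 58.457) / 30
= 0.3361 / 30
= 0.0112

0.0112


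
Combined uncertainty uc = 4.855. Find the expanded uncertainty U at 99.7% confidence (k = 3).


U = k * uc
U = 3 * 4.855
U = 14.5650

14.5650
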